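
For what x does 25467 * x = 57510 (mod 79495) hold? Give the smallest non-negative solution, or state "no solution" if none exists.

gcd(25467, 79495):
79495 = 3*25467 + 3094
25467 = 8*3094 + 715
3094 = 4*715 + 234
715 = 3*234 + 13
234 = 18*13 + 0
gcd = 13, but 13 ∤ 57510, so the congruence has no solution.

no solution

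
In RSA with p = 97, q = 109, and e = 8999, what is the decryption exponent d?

6551

φ(n) = (p−1)(q−1) = 96·108 = 10368.
Need d with 8999·d ≡ 1 (mod 10368). Apply the extended Euclidean algorithm:
10368 = 1×8999 + 1369
8999 = 6×1369 + 785
1369 = 1×785 + 584
785 = 1×584 + 201
584 = 2×201 + 182
201 = 1×182 + 19
182 = 9×19 + 11
19 = 1×11 + 8
11 = 1×8 + 3
8 = 2×3 + 2
3 = 1×2 + 1
2 = 2×1 + 0
Back-substitute:
1 = 3 − 2
1 = −8 + 3·3
1 = 3·11 − 4·8
1 = −4·19 + 7·11
1 = 7·182 − 67·19
1 = −67·201 + 74·182
1 = 74·584 − 215·201
1 = −215·785 + 289·584
1 = 289·1369 − 504·785
1 = −504·8999 + 3313·1369
1 = 3313·10368 − 3817·8999
So 8999·(-3817) ≡ 1 (mod 10368), hence d ≡ -3817 ≡ 6551 (mod 10368).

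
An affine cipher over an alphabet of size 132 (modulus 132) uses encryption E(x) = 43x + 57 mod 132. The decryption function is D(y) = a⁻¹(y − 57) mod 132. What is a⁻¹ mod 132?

Extended Euclidean algorithm:
132 = 3·43 + 3
43 = 14·3 + 1
3 = 3·1 + 0
Since gcd(43, 132) = 1, back-substitute to write 1 as a combination:
1 = 43 − 14·3
1 = −14·132 + 43·43
So 43·43 ≡ 1 (mod 132).

43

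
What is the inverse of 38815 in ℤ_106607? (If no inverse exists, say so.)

25411

Apply the Euclidean algorithm to 106607 and 38815:
106607 = 2·38815 + 28977
38815 = 1·28977 + 9838
28977 = 2·9838 + 9301
9838 = 1·9301 + 537
9301 = 17·537 + 172
537 = 3·172 + 21
172 = 8·21 + 4
21 = 5·4 + 1
4 = 4·1 + 0
gcd = 1, so the inverse exists. Back-substitute:
1 = 21 − 5·4
1 = −5·172 + 41·21
1 = 41·537 − 128·172
1 = −128·9301 + 2217·537
1 = 2217·9838 − 2345·9301
1 = −2345·28977 + 6907·9838
1 = 6907·38815 − 9252·28977
1 = −9252·106607 + 25411·38815
So 38815·25411 ≡ 1 (mod 106607).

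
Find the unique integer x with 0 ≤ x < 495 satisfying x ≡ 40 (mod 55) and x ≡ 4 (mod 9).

Write x = 40 + 55·k. Then 55·k ≡ 4 − 40 ≡ 0 (mod 9).
Need 55⁻¹ mod 9. Extended Euclid on (9, 1):
9 = 9·1 + 0
55⁻¹ ≡ 1 (mod 9), so k ≡ 1·0 ≡ 0 (mod 9).
x = 40 + 55·0 = 40.

40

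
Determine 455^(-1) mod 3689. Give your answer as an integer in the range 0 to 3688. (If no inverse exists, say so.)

no inverse exists

Compute gcd(455, 3689):
3689 = 8*455 + 49
455 = 9*49 + 14
49 = 3*14 + 7
14 = 2*7 + 0
gcd(455, 3689) = 7 ≠ 1, so 455 has no multiplicative inverse modulo 3689.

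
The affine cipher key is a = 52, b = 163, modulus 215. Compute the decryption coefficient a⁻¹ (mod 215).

153

Extended Euclidean algorithm:
215 = 4*52 + 7
52 = 7*7 + 3
7 = 2*3 + 1
3 = 3*1 + 0
Since gcd(52, 215) = 1, back-substitute to write 1 as a combination:
1 = 7 − 2·3
1 = −2·52 + 15·7
1 = 15·215 − 62·52
Hence 52⁻¹ ≡ -62 ≡ 153 (mod 215).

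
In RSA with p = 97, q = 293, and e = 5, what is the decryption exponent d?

11213

φ(n) = (p−1)(q−1) = 96·292 = 28032.
Need d with 5·d ≡ 1 (mod 28032). Apply the extended Euclidean algorithm:
28032 = 5606·5 + 2
5 = 2·2 + 1
2 = 2·1 + 0
Back-substitute:
1 = 5 − 2·2
1 = −2·28032 + 11213·5
So 5·11213 ≡ 1 (mod 28032), hence d = 11213.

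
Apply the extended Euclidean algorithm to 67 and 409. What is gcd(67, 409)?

1

Repeated division:
409 = 6·67 + 7
67 = 9·7 + 4
7 = 1·4 + 3
4 = 1·3 + 1
3 = 3·1 + 0
gcd(67, 409) = 1.
Express as a combination:
1 = 4 − 3
1 = −7 + 2·4
1 = 2·67 − 19·7
1 = −19·409 + 116·67
So 1 = (-19)·409 + (116)·67.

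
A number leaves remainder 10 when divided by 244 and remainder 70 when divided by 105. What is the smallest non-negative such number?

10990

Write x = 10 + 244·k. Then 244·k ≡ 70 − 10 ≡ 60 (mod 105).
Need 244⁻¹ mod 105. Extended Euclid on (105, 34):
105 = 3*34 + 3
34 = 11*3 + 1
3 = 3*1 + 0
Back-substitute:
1 = 34 − 11·3
1 = −11·105 + 34·34
244⁻¹ ≡ 34 (mod 105), so k ≡ 34·60 ≡ 45 (mod 105).
x = 10 + 244·45 = 10990.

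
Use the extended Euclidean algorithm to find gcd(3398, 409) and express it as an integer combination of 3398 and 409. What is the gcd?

1

Apply Euclid's algorithm to 3398 and 409:
3398 = 8·409 + 126
409 = 3·126 + 31
126 = 4·31 + 2
31 = 15·2 + 1
2 = 2·1 + 0
gcd(3398, 409) = 1.
Express as a combination:
1 = 31 − 15·2
1 = −15·126 + 61·31
1 = 61·409 − 198·126
1 = −198·3398 + 1645·409
So 1 = (-198)·3398 + (1645)·409.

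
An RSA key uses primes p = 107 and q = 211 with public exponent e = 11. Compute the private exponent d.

φ(n) = (p−1)(q−1) = 106·210 = 22260.
Need d with 11·d ≡ 1 (mod 22260). Apply the extended Euclidean algorithm:
22260 = 2023×11 + 7
11 = 1×7 + 4
7 = 1×4 + 3
4 = 1×3 + 1
3 = 3×1 + 0
Back-substitute:
1 = 4 − 3
1 = −7 + 2·4
1 = 2·11 − 3·7
1 = −3·22260 + 6071·11
So 11·6071 ≡ 1 (mod 22260), hence d = 6071.

6071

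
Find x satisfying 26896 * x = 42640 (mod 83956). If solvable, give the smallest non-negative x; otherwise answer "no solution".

4097

First find gcd(26896, 83956):
83956 = 3·26896 + 3268
26896 = 8·3268 + 752
3268 = 4·752 + 260
752 = 2·260 + 232
260 = 1·232 + 28
232 = 8·28 + 8
28 = 3·8 + 4
8 = 2·4 + 0
gcd = 4 and 4 | 42640, so solutions exist. Divide through by 4: 6724x ≡ 10660 (mod 20989).
Now find 6724⁻¹ mod 20989:
20989 = 3×6724 + 817
6724 = 8×817 + 188
817 = 4×188 + 65
188 = 2×65 + 58
65 = 1×58 + 7
58 = 8×7 + 2
7 = 3×2 + 1
2 = 2×1 + 0
Back-substitute:
1 = 7 − 3·2
1 = −3·58 + 25·7
1 = 25·65 − 28·58
1 = −28·188 + 81·65
1 = 81·817 − 352·188
1 = −352·6724 + 2897·817
1 = 2897·20989 − 9043·6724
So 6724·(-9043) ≡ 1 (mod 20989), i.e. 6724⁻¹ ≡ 11946.
Then x ≡ 11946·10660 ≡ 4097 (mod 20989); the smallest non-negative solution is x = 4097.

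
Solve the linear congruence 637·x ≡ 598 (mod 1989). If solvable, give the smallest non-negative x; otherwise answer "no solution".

First find gcd(637, 1989):
1989 = 3*637 + 78
637 = 8*78 + 13
78 = 6*13 + 0
gcd = 13 and 13 | 598, so solutions exist. Divide through by 13: 49x ≡ 46 (mod 153).
Now find 49⁻¹ mod 153:
153 = 3*49 + 6
49 = 8*6 + 1
6 = 6*1 + 0
Back-substitute:
1 = 49 − 8·6
1 = −8·153 + 25·49
So 49⁻¹ ≡ 25 (mod 153).
Then x ≡ 25·46 ≡ 79 (mod 153); the smallest non-negative solution is x = 79.

79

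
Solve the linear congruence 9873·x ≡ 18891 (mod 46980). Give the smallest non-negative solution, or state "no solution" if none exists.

First find gcd(9873, 46980):
46980 = 4*9873 + 7488
9873 = 1*7488 + 2385
7488 = 3*2385 + 333
2385 = 7*333 + 54
333 = 6*54 + 9
54 = 6*9 + 0
gcd = 9 and 9 | 18891, so solutions exist. Divide through by 9: 1097x ≡ 2099 (mod 5220).
Now find 1097⁻¹ mod 5220:
5220 = 4*1097 + 832
1097 = 1*832 + 265
832 = 3*265 + 37
265 = 7*37 + 6
37 = 6*6 + 1
6 = 6*1 + 0
Back-substitute:
1 = 37 − 6·6
1 = −6·265 + 43·37
1 = 43·832 − 135·265
1 = −135·1097 + 178·832
1 = 178·5220 − 847·1097
So 1097·(-847) ≡ 1 (mod 5220), i.e. 1097⁻¹ ≡ 4373.
Then x ≡ 4373·2099 ≡ 2167 (mod 5220); the smallest non-negative solution is x = 2167.

2167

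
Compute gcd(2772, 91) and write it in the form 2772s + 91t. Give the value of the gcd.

7

Apply Euclid's algorithm to 2772 and 91:
2772 = 30*91 + 42
91 = 2*42 + 7
42 = 6*7 + 0
gcd(2772, 91) = 7.
Express as a combination:
7 = 91 − 2·42
7 = −2·2772 + 61·91
So 7 = (-2)·2772 + (61)·91.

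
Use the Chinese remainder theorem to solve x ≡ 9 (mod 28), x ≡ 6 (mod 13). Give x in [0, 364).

149

Write x = 9 + 28·k. Then 28·k ≡ 6 − 9 ≡ 10 (mod 13).
Need 28⁻¹ mod 13. Extended Euclid on (13, 2):
13 = 6·2 + 1
2 = 2·1 + 0
Back-substitute:
1 = 13 − 6·2
28⁻¹ ≡ 7 (mod 13), so k ≡ 7·10 ≡ 5 (mod 13).
x = 9 + 28·5 = 149.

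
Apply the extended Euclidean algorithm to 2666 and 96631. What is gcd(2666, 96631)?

1

Repeated division:
96631 = 36·2666 + 655
2666 = 4·655 + 46
655 = 14·46 + 11
46 = 4·11 + 2
11 = 5·2 + 1
2 = 2·1 + 0
gcd(2666, 96631) = 1.
Working backward:
1 = 11 − 5·2
1 = −5·46 + 21·11
1 = 21·655 − 299·46
1 = −299·2666 + 1217·655
1 = 1217·96631 − 44111·2666
So 1 = (1217)·96631 + (-44111)·2666.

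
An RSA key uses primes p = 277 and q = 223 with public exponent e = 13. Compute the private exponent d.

18853

φ(n) = (p−1)(q−1) = 276·222 = 61272.
Need d with 13·d ≡ 1 (mod 61272). Apply the extended Euclidean algorithm:
61272 = 4713*13 + 3
13 = 4*3 + 1
3 = 3*1 + 0
Back-substitute:
1 = 13 − 4·3
1 = −4·61272 + 18853·13
So 13·18853 ≡ 1 (mod 61272), hence d = 18853.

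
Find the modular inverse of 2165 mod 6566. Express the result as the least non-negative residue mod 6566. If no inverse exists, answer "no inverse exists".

Extended Euclidean algorithm:
6566 = 3*2165 + 71
2165 = 30*71 + 35
71 = 2*35 + 1
35 = 35*1 + 0
The gcd is 1. Working backward:
1 = 71 − 2·35
1 = −2·2165 + 61·71
1 = 61·6566 − 185·2165
Hence 2165⁻¹ ≡ -185 ≡ 6381 (mod 6566).

6381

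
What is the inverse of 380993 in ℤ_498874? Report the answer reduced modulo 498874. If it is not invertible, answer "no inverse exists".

101763

gcd(498874, 380993) by repeated division:
498874 = 1·380993 + 117881
380993 = 3·117881 + 27350
117881 = 4·27350 + 8481
27350 = 3·8481 + 1907
8481 = 4·1907 + 853
1907 = 2·853 + 201
853 = 4·201 + 49
201 = 4·49 + 5
49 = 9·5 + 4
5 = 1·4 + 1
4 = 4·1 + 0
gcd = 1, so the inverse exists. Back-substitute:
1 = 5 − 4
1 = −49 + 10·5
1 = 10·201 − 41·49
1 = −41·853 + 174·201
1 = 174·1907 − 389·853
1 = −389·8481 + 1730·1907
1 = 1730·27350 − 5579·8481
1 = −5579·117881 + 24046·27350
1 = 24046·380993 − 77717·117881
1 = −77717·498874 + 101763·380993
So 380993·101763 ≡ 1 (mod 498874).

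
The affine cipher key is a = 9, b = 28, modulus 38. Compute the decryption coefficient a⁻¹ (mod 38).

17

Apply the Euclidean algorithm to 38 and 9:
38 = 4*9 + 2
9 = 4*2 + 1
2 = 2*1 + 0
The gcd is 1. Working backward:
1 = 9 − 4·2
1 = −4·38 + 17·9
So 9·17 ≡ 1 (mod 38).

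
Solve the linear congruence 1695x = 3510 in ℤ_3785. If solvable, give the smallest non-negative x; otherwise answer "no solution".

538

First find gcd(1695, 3785):
3785 = 2·1695 + 395
1695 = 4·395 + 115
395 = 3·115 + 50
115 = 2·50 + 15
50 = 3·15 + 5
15 = 3·5 + 0
gcd = 5 and 5 | 3510, so solutions exist. Divide through by 5: 339x ≡ 702 (mod 757).
Now find 339⁻¹ mod 757:
757 = 2×339 + 79
339 = 4×79 + 23
79 = 3×23 + 10
23 = 2×10 + 3
10 = 3×3 + 1
3 = 3×1 + 0
Back-substitute:
1 = 10 − 3·3
1 = −3·23 + 7·10
1 = 7·79 − 24·23
1 = −24·339 + 103·79
1 = 103·757 − 230·339
So 339·(-230) ≡ 1 (mod 757), i.e. 339⁻¹ ≡ 527.
Then x ≡ 527·702 ≡ 538 (mod 757); the smallest non-negative solution is x = 538.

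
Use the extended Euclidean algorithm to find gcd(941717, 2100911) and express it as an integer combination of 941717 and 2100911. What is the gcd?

1

Repeated division:
2100911 = 2·941717 + 217477
941717 = 4·217477 + 71809
217477 = 3·71809 + 2050
71809 = 35·2050 + 59
2050 = 34·59 + 44
59 = 1·44 + 15
44 = 2·15 + 14
15 = 1·14 + 1
14 = 14·1 + 0
gcd(941717, 2100911) = 1.
Working backward:
1 = 15 − 14
1 = −44 + 3·15
1 = 3·59 − 4·44
1 = −4·2050 + 139·59
1 = 139·71809 − 4869·2050
1 = −4869·217477 + 14746·71809
1 = 14746·941717 − 63853·217477
1 = −63853·2100911 + 142452·941717
So 1 = (-63853)·2100911 + (142452)·941717.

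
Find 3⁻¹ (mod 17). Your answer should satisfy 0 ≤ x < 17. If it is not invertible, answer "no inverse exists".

6

gcd(17, 3) by repeated division:
17 = 5·3 + 2
3 = 1·2 + 1
2 = 2·1 + 0
Since gcd(3, 17) = 1, back-substitute to write 1 as a combination:
1 = 3 − 2
1 = −17 + 6·3
So 3·6 ≡ 1 (mod 17).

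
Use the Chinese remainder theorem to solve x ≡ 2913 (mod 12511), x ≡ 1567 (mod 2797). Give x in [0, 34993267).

Write x = 2913 + 12511·k. Then 12511·k ≡ 1567 − 2913 ≡ 1451 (mod 2797).
Need 12511⁻¹ mod 2797. Extended Euclid on (2797, 1323):
2797 = 2×1323 + 151
1323 = 8×151 + 115
151 = 1×115 + 36
115 = 3×36 + 7
36 = 5×7 + 1
7 = 7×1 + 0
Back-substitute:
1 = 36 − 5·7
1 = −5·115 + 16·36
1 = 16·151 − 21·115
1 = −21·1323 + 184·151
1 = 184·2797 − 389·1323
12511⁻¹ ≡ 2408 (mod 2797), so k ≡ 2408·1451 ≡ 555 (mod 2797).
x = 2913 + 12511·555 = 6946518.

6946518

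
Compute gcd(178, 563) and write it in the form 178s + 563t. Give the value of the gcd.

Apply Euclid's algorithm to 563 and 178:
563 = 3*178 + 29
178 = 6*29 + 4
29 = 7*4 + 1
4 = 4*1 + 0
gcd(178, 563) = 1.
Express as a combination:
1 = 29 − 7·4
1 = −7·178 + 43·29
1 = 43·563 − 136·178
So 1 = (43)·563 + (-136)·178.

1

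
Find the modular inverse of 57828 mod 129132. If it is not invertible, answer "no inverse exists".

Euclidean algorithm on 129132, 57828:
129132 = 2×57828 + 13476
57828 = 4×13476 + 3924
13476 = 3×3924 + 1704
3924 = 2×1704 + 516
1704 = 3×516 + 156
516 = 3×156 + 48
156 = 3×48 + 12
48 = 4×12 + 0
gcd(57828, 129132) = 12 ≠ 1, so 57828 has no multiplicative inverse modulo 129132.

no inverse exists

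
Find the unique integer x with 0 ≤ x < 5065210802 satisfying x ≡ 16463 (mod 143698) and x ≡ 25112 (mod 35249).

733451055

Write x = 16463 + 143698·k. Then 143698·k ≡ 25112 − 16463 ≡ 8649 (mod 35249).
Need 143698⁻¹ mod 35249. Extended Euclid on (35249, 2702):
35249 = 13*2702 + 123
2702 = 21*123 + 119
123 = 1*119 + 4
119 = 29*4 + 3
4 = 1*3 + 1
3 = 3*1 + 0
Back-substitute:
1 = 4 − 3
1 = −119 + 30·4
1 = 30·123 − 31·119
1 = −31·2702 + 681·123
1 = 681·35249 − 8884·2702
143698⁻¹ ≡ 26365 (mod 35249), so k ≡ 26365·8649 ≡ 5104 (mod 35249).
x = 16463 + 143698·5104 = 733451055.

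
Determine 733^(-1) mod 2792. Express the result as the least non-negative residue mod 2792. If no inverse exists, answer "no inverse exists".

Run Euclid on (2792, 733):
2792 = 3*733 + 593
733 = 1*593 + 140
593 = 4*140 + 33
140 = 4*33 + 8
33 = 4*8 + 1
8 = 8*1 + 0
gcd = 1, so the inverse exists. Back-substitute:
1 = 33 − 4·8
1 = −4·140 + 17·33
1 = 17·593 − 72·140
1 = −72·733 + 89·593
1 = 89·2792 − 339·733
Thus 733·(-339) ≡ 1 (mod 2792); reducing, -339 mod 2792 = 2453.

2453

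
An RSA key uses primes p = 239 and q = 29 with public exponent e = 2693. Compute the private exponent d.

3405

φ(n) = (p−1)(q−1) = 238·28 = 6664.
Need d with 2693·d ≡ 1 (mod 6664). Apply the extended Euclidean algorithm:
6664 = 2×2693 + 1278
2693 = 2×1278 + 137
1278 = 9×137 + 45
137 = 3×45 + 2
45 = 22×2 + 1
2 = 2×1 + 0
Back-substitute:
1 = 45 − 22·2
1 = −22·137 + 67·45
1 = 67·1278 − 625·137
1 = −625·2693 + 1317·1278
1 = 1317·6664 − 3259·2693
So 2693·(-3259) ≡ 1 (mod 6664), hence d ≡ -3259 ≡ 3405 (mod 6664).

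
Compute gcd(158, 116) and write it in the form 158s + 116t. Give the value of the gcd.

Apply Euclid's algorithm to 158 and 116:
158 = 1·116 + 42
116 = 2·42 + 32
42 = 1·32 + 10
32 = 3·10 + 2
10 = 5·2 + 0
gcd(158, 116) = 2.
Back-substituting:
2 = 32 − 3·10
2 = −3·42 + 4·32
2 = 4·116 − 11·42
2 = −11·158 + 15·116
So 2 = (-11)·158 + (15)·116.

2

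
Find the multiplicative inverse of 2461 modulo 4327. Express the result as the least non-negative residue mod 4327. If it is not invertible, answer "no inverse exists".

2938

gcd(4327, 2461) by repeated division:
4327 = 1×2461 + 1866
2461 = 1×1866 + 595
1866 = 3×595 + 81
595 = 7×81 + 28
81 = 2×28 + 25
28 = 1×25 + 3
25 = 8×3 + 1
3 = 3×1 + 0
Since gcd(2461, 4327) = 1, back-substitute to write 1 as a combination:
1 = 25 − 8·3
1 = −8·28 + 9·25
1 = 9·81 − 26·28
1 = −26·595 + 191·81
1 = 191·1866 − 599·595
1 = −599·2461 + 790·1866
1 = 790·4327 − 1389·2461
Thus 2461·(-1389) ≡ 1 (mod 4327); reducing, -1389 mod 4327 = 2938.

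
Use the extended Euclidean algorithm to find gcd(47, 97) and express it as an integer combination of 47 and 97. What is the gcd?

Apply Euclid's algorithm to 97 and 47:
97 = 2*47 + 3
47 = 15*3 + 2
3 = 1*2 + 1
2 = 2*1 + 0
gcd(47, 97) = 1.
Working backward:
1 = 3 − 2
1 = −47 + 16·3
1 = 16·97 − 33·47
So 1 = (16)·97 + (-33)·47.

1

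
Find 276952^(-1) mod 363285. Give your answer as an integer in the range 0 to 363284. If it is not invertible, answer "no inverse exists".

Compute gcd(276952, 363285):
363285 = 1·276952 + 86333
276952 = 3·86333 + 17953
86333 = 4·17953 + 14521
17953 = 1·14521 + 3432
14521 = 4·3432 + 793
3432 = 4·793 + 260
793 = 3·260 + 13
260 = 20·13 + 0
Since gcd = 13 > 1, 276952 is not a unit mod 363285.

no inverse exists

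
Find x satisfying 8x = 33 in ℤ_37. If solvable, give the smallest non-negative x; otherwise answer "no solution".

First find gcd(8, 37):
37 = 4×8 + 5
8 = 1×5 + 3
5 = 1×3 + 2
3 = 1×2 + 1
2 = 2×1 + 0
gcd = 1, so a unique solution mod 37 exists.
Back-substitute for the Bézout coefficients:
1 = 3 − 2
1 = −5 + 2·3
1 = 2·8 − 3·5
1 = −3·37 + 14·8
So 8·(14) ≡ 1 (mod 37), giving 8⁻¹ ≡ 14.
x ≡ 8⁻¹·33 ≡ 14·33 ≡ 18 (mod 37).

18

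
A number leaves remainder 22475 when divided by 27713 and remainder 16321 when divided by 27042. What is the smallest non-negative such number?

397371469

Write x = 22475 + 27713·k. Then 27713·k ≡ 16321 − 22475 ≡ 20888 (mod 27042).
Need 27713⁻¹ mod 27042. Extended Euclid on (27042, 671):
27042 = 40×671 + 202
671 = 3×202 + 65
202 = 3×65 + 7
65 = 9×7 + 2
7 = 3×2 + 1
2 = 2×1 + 0
Back-substitute:
1 = 7 − 3·2
1 = −3·65 + 28·7
1 = 28·202 − 87·65
1 = −87·671 + 289·202
1 = 289·27042 − 11647·671
27713⁻¹ ≡ 15395 (mod 27042), so k ≡ 15395·20888 ≡ 14338 (mod 27042).
x = 22475 + 27713·14338 = 397371469.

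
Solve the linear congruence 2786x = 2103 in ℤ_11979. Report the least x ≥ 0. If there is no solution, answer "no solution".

822

First find gcd(2786, 11979):
11979 = 4·2786 + 835
2786 = 3·835 + 281
835 = 2·281 + 273
281 = 1·273 + 8
273 = 34·8 + 1
8 = 8·1 + 0
gcd = 1, so a unique solution mod 11979 exists.
Back-substitute for the Bézout coefficients:
1 = 273 − 34·8
1 = −34·281 + 35·273
1 = 35·835 − 104·281
1 = −104·2786 + 347·835
1 = 347·11979 − 1492·2786
So 2786·(-1492) ≡ 1 (mod 11979), giving 2786⁻¹ ≡ 10487.
x ≡ 2786⁻¹·2103 ≡ 10487·2103 ≡ 822 (mod 11979).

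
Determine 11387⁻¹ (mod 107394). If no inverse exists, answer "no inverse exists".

Apply the Euclidean algorithm to 107394 and 11387:
107394 = 9·11387 + 4911
11387 = 2·4911 + 1565
4911 = 3·1565 + 216
1565 = 7·216 + 53
216 = 4·53 + 4
53 = 13·4 + 1
4 = 4·1 + 0
gcd = 1, so the inverse exists. Back-substitute:
1 = 53 − 13·4
1 = −13·216 + 53·53
1 = 53·1565 − 384·216
1 = −384·4911 + 1205·1565
1 = 1205·11387 − 2794·4911
1 = −2794·107394 + 26351·11387
So 11387·26351 ≡ 1 (mod 107394).

26351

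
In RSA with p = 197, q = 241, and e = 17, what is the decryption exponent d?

44273

φ(n) = (p−1)(q−1) = 196·240 = 47040.
Need d with 17·d ≡ 1 (mod 47040). Apply the extended Euclidean algorithm:
47040 = 2767*17 + 1
17 = 17*1 + 0
Back-substitute:
1 = 47040 − 2767·17
So 17·(-2767) ≡ 1 (mod 47040), hence d ≡ -2767 ≡ 44273 (mod 47040).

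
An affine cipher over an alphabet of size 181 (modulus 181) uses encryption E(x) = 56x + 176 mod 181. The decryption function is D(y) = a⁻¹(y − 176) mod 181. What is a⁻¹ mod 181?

139

Run Euclid on (181, 56):
181 = 3×56 + 13
56 = 4×13 + 4
13 = 3×4 + 1
4 = 4×1 + 0
gcd = 1, so the inverse exists. Back-substitute:
1 = 13 − 3·4
1 = −3·56 + 13·13
1 = 13·181 − 42·56
Hence 56⁻¹ ≡ -42 ≡ 139 (mod 181).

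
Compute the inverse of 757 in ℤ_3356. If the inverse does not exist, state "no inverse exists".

133

gcd(3356, 757) by repeated division:
3356 = 4×757 + 328
757 = 2×328 + 101
328 = 3×101 + 25
101 = 4×25 + 1
25 = 25×1 + 0
gcd = 1, so the inverse exists. Back-substitute:
1 = 101 − 4·25
1 = −4·328 + 13·101
1 = 13·757 − 30·328
1 = −30·3356 + 133·757
So 757·133 ≡ 1 (mod 3356).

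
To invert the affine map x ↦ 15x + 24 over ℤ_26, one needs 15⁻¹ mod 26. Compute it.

Extended Euclidean algorithm:
26 = 1*15 + 11
15 = 1*11 + 4
11 = 2*4 + 3
4 = 1*3 + 1
3 = 3*1 + 0
Since gcd(15, 26) = 1, back-substitute to write 1 as a combination:
1 = 4 − 3
1 = −11 + 3·4
1 = 3·15 − 4·11
1 = −4·26 + 7·15
So 15·7 ≡ 1 (mod 26).

7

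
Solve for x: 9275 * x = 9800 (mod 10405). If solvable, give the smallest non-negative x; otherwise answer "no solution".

First find gcd(9275, 10405):
10405 = 1×9275 + 1130
9275 = 8×1130 + 235
1130 = 4×235 + 190
235 = 1×190 + 45
190 = 4×45 + 10
45 = 4×10 + 5
10 = 2×5 + 0
gcd = 5 and 5 | 9800, so solutions exist. Divide through by 5: 1855x ≡ 1960 (mod 2081).
Now find 1855⁻¹ mod 2081:
2081 = 1·1855 + 226
1855 = 8·226 + 47
226 = 4·47 + 38
47 = 1·38 + 9
38 = 4·9 + 2
9 = 4·2 + 1
2 = 2·1 + 0
Back-substitute:
1 = 9 − 4·2
1 = −4·38 + 17·9
1 = 17·47 − 21·38
1 = −21·226 + 101·47
1 = 101·1855 − 829·226
1 = −829·2081 + 930·1855
So 1855⁻¹ ≡ 930 (mod 2081).
Then x ≡ 930·1960 ≡ 1925 (mod 2081); the smallest non-negative solution is x = 1925.

1925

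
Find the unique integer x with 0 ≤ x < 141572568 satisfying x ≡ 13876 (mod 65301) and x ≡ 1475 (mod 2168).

114617131

Write x = 13876 + 65301·k. Then 65301·k ≡ 1475 − 13876 ≡ 607 (mod 2168).
Need 65301⁻¹ mod 2168. Extended Euclid on (2168, 261):
2168 = 8*261 + 80
261 = 3*80 + 21
80 = 3*21 + 17
21 = 1*17 + 4
17 = 4*4 + 1
4 = 4*1 + 0
Back-substitute:
1 = 17 − 4·4
1 = −4·21 + 5·17
1 = 5·80 − 19·21
1 = −19·261 + 62·80
1 = 62·2168 − 515·261
65301⁻¹ ≡ 1653 (mod 2168), so k ≡ 1653·607 ≡ 1755 (mod 2168).
x = 13876 + 65301·1755 = 114617131.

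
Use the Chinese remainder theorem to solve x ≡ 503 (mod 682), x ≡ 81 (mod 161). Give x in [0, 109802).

79615

Write x = 503 + 682·k. Then 682·k ≡ 81 − 503 ≡ 61 (mod 161).
Need 682⁻¹ mod 161. Extended Euclid on (161, 38):
161 = 4*38 + 9
38 = 4*9 + 2
9 = 4*2 + 1
2 = 2*1 + 0
Back-substitute:
1 = 9 − 4·2
1 = −4·38 + 17·9
1 = 17·161 − 72·38
682⁻¹ ≡ 89 (mod 161), so k ≡ 89·61 ≡ 116 (mod 161).
x = 503 + 682·116 = 79615.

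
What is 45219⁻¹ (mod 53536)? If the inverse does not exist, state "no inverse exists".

52107

Run Euclid on (53536, 45219):
53536 = 1*45219 + 8317
45219 = 5*8317 + 3634
8317 = 2*3634 + 1049
3634 = 3*1049 + 487
1049 = 2*487 + 75
487 = 6*75 + 37
75 = 2*37 + 1
37 = 37*1 + 0
Since gcd(45219, 53536) = 1, back-substitute to write 1 as a combination:
1 = 75 − 2·37
1 = −2·487 + 13·75
1 = 13·1049 − 28·487
1 = −28·3634 + 97·1049
1 = 97·8317 − 222·3634
1 = −222·45219 + 1207·8317
1 = 1207·53536 − 1429·45219
So 45219·(-1429) ≡ 1 (mod 53536), and -1429 ≡ 52107 (mod 53536).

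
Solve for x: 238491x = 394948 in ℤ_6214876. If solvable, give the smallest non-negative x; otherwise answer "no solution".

First find gcd(238491, 6214876):
6214876 = 26×238491 + 14110
238491 = 16×14110 + 12731
14110 = 1×12731 + 1379
12731 = 9×1379 + 320
1379 = 4×320 + 99
320 = 3×99 + 23
99 = 4×23 + 7
23 = 3×7 + 2
7 = 3×2 + 1
2 = 2×1 + 0
gcd = 1, so a unique solution mod 6214876 exists.
Back-substitute for the Bézout coefficients:
1 = 7 − 3·2
1 = −3·23 + 10·7
1 = 10·99 − 43·23
1 = −43·320 + 139·99
1 = 139·1379 − 599·320
1 = −599·12731 + 5530·1379
1 = 5530·14110 − 6129·12731
1 = −6129·238491 + 103594·14110
1 = 103594·6214876 − 2699573·238491
So 238491·(-2699573) ≡ 1 (mod 6214876), giving 238491⁻¹ ≡ 3515303.
x ≡ 238491⁻¹·394948 ≡ 3515303·394948 ≡ 2094976 (mod 6214876).

2094976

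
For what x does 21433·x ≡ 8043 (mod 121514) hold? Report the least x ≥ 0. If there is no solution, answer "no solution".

First find gcd(21433, 121514):
121514 = 5·21433 + 14349
21433 = 1·14349 + 7084
14349 = 2·7084 + 181
7084 = 39·181 + 25
181 = 7·25 + 6
25 = 4·6 + 1
6 = 6·1 + 0
gcd = 1, so a unique solution mod 121514 exists.
Back-substitute for the Bézout coefficients:
1 = 25 − 4·6
1 = −4·181 + 29·25
1 = 29·7084 − 1135·181
1 = −1135·14349 + 2299·7084
1 = 2299·21433 − 3434·14349
1 = −3434·121514 + 19469·21433
So 21433·(19469) ≡ 1 (mod 121514), giving 21433⁻¹ ≡ 19469.
x ≡ 21433⁻¹·8043 ≡ 19469·8043 ≡ 79135 (mod 121514).

79135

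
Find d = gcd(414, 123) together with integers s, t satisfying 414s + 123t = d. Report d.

Apply Euclid's algorithm to 414 and 123:
414 = 3*123 + 45
123 = 2*45 + 33
45 = 1*33 + 12
33 = 2*12 + 9
12 = 1*9 + 3
9 = 3*3 + 0
gcd(414, 123) = 3.
Back-substituting:
3 = 12 − 9
3 = −33 + 3·12
3 = 3·45 − 4·33
3 = −4·123 + 11·45
3 = 11·414 − 37·123
So 3 = (11)·414 + (-37)·123.

3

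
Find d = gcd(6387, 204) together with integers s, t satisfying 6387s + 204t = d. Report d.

Apply Euclid's algorithm to 6387 and 204:
6387 = 31×204 + 63
204 = 3×63 + 15
63 = 4×15 + 3
15 = 5×3 + 0
gcd(6387, 204) = 3.
Express as a combination:
3 = 63 − 4·15
3 = −4·204 + 13·63
3 = 13·6387 − 407·204
So 3 = (13)·6387 + (-407)·204.

3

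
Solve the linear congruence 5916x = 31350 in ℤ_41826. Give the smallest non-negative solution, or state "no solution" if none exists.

3208

First find gcd(5916, 41826):
41826 = 7×5916 + 414
5916 = 14×414 + 120
414 = 3×120 + 54
120 = 2×54 + 12
54 = 4×12 + 6
12 = 2×6 + 0
gcd = 6 and 6 | 31350, so solutions exist. Divide through by 6: 986x ≡ 5225 (mod 6971).
Now find 986⁻¹ mod 6971:
6971 = 7*986 + 69
986 = 14*69 + 20
69 = 3*20 + 9
20 = 2*9 + 2
9 = 4*2 + 1
2 = 2*1 + 0
Back-substitute:
1 = 9 − 4·2
1 = −4·20 + 9·9
1 = 9·69 − 31·20
1 = −31·986 + 443·69
1 = 443·6971 − 3132·986
So 986·(-3132) ≡ 1 (mod 6971), i.e. 986⁻¹ ≡ 3839.
Then x ≡ 3839·5225 ≡ 3208 (mod 6971); the smallest non-negative solution is x = 3208.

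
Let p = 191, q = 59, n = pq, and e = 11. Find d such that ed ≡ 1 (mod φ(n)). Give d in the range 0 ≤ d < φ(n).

φ(n) = (p−1)(q−1) = 190·58 = 11020.
Need d with 11·d ≡ 1 (mod 11020). Apply the extended Euclidean algorithm:
11020 = 1001×11 + 9
11 = 1×9 + 2
9 = 4×2 + 1
2 = 2×1 + 0
Back-substitute:
1 = 9 − 4·2
1 = −4·11 + 5·9
1 = 5·11020 − 5009·11
So 11·(-5009) ≡ 1 (mod 11020), hence d ≡ -5009 ≡ 6011 (mod 11020).

6011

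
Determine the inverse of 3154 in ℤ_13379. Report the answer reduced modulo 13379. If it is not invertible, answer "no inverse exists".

Run Euclid on (13379, 3154):
13379 = 4×3154 + 763
3154 = 4×763 + 102
763 = 7×102 + 49
102 = 2×49 + 4
49 = 12×4 + 1
4 = 4×1 + 0
The gcd is 1. Working backward:
1 = 49 − 12·4
1 = −12·102 + 25·49
1 = 25·763 − 187·102
1 = −187·3154 + 773·763
1 = 773·13379 − 3279·3154
So 3154·(-3279) ≡ 1 (mod 13379), and -3279 ≡ 10100 (mod 13379).

10100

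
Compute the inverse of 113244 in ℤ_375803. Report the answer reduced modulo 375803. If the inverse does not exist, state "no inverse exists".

Extended Euclidean algorithm:
375803 = 3×113244 + 36071
113244 = 3×36071 + 5031
36071 = 7×5031 + 854
5031 = 5×854 + 761
854 = 1×761 + 93
761 = 8×93 + 17
93 = 5×17 + 8
17 = 2×8 + 1
8 = 8×1 + 0
Since gcd(113244, 375803) = 1, back-substitute to write 1 as a combination:
1 = 17 − 2·8
1 = −2·93 + 11·17
1 = 11·761 − 90·93
1 = −90·854 + 101·761
1 = 101·5031 − 595·854
1 = −595·36071 + 4266·5031
1 = 4266·113244 − 13393·36071
1 = −13393·375803 + 44445·113244
So 113244·44445 ≡ 1 (mod 375803).

44445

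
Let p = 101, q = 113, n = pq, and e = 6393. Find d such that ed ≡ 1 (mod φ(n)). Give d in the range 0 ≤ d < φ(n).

φ(n) = (p−1)(q−1) = 100·112 = 11200.
Need d with 6393·d ≡ 1 (mod 11200). Apply the extended Euclidean algorithm:
11200 = 1×6393 + 4807
6393 = 1×4807 + 1586
4807 = 3×1586 + 49
1586 = 32×49 + 18
49 = 2×18 + 13
18 = 1×13 + 5
13 = 2×5 + 3
5 = 1×3 + 2
3 = 1×2 + 1
2 = 2×1 + 0
Back-substitute:
1 = 3 − 2
1 = −5 + 2·3
1 = 2·13 − 5·5
1 = −5·18 + 7·13
1 = 7·49 − 19·18
1 = −19·1586 + 615·49
1 = 615·4807 − 1864·1586
1 = −1864·6393 + 2479·4807
1 = 2479·11200 − 4343·6393
So 6393·(-4343) ≡ 1 (mod 11200), hence d ≡ -4343 ≡ 6857 (mod 11200).

6857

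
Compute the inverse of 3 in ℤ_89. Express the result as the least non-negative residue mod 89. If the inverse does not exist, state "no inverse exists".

30

Extended Euclidean algorithm:
89 = 29*3 + 2
3 = 1*2 + 1
2 = 2*1 + 0
The gcd is 1. Working backward:
1 = 3 − 2
1 = −89 + 30·3
So 3·30 ≡ 1 (mod 89).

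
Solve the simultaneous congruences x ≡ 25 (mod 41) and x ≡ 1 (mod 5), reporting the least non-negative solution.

Write x = 25 + 41·k. Then 41·k ≡ 1 − 25 ≡ 1 (mod 5).
Need 41⁻¹ mod 5. Extended Euclid on (5, 1):
5 = 5*1 + 0
41⁻¹ ≡ 1 (mod 5), so k ≡ 1·1 ≡ 1 (mod 5).
x = 25 + 41·1 = 66.

66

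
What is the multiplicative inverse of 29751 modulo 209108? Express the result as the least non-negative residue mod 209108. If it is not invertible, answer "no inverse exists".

Extended Euclidean algorithm:
209108 = 7*29751 + 851
29751 = 34*851 + 817
851 = 1*817 + 34
817 = 24*34 + 1
34 = 34*1 + 0
The gcd is 1. Working backward:
1 = 817 − 24·34
1 = −24·851 + 25·817
1 = 25·29751 − 874·851
1 = −874·209108 + 6143·29751
So 29751·6143 ≡ 1 (mod 209108).

6143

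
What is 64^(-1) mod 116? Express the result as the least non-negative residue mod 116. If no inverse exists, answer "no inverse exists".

Euclidean algorithm on 116, 64:
116 = 1×64 + 52
64 = 1×52 + 12
52 = 4×12 + 4
12 = 3×4 + 0
Since gcd = 4 > 1, 64 is not a unit mod 116.

no inverse exists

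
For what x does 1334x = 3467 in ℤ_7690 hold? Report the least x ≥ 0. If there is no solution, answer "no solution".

no solution

gcd(1334, 7690):
7690 = 5*1334 + 1020
1334 = 1*1020 + 314
1020 = 3*314 + 78
314 = 4*78 + 2
78 = 39*2 + 0
gcd = 2, but 2 ∤ 3467, so the congruence has no solution.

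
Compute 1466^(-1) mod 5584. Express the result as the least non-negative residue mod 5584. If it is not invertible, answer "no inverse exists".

Euclidean algorithm on 5584, 1466:
5584 = 3×1466 + 1186
1466 = 1×1186 + 280
1186 = 4×280 + 66
280 = 4×66 + 16
66 = 4×16 + 2
16 = 8×2 + 0
gcd(1466, 5584) = 2 ≠ 1, so 1466 has no multiplicative inverse modulo 5584.

no inverse exists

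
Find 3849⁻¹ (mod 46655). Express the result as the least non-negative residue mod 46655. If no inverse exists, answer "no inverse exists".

Extended Euclidean algorithm:
46655 = 12*3849 + 467
3849 = 8*467 + 113
467 = 4*113 + 15
113 = 7*15 + 8
15 = 1*8 + 7
8 = 1*7 + 1
7 = 7*1 + 0
gcd = 1, so the inverse exists. Back-substitute:
1 = 8 − 7
1 = −15 + 2·8
1 = 2·113 − 15·15
1 = −15·467 + 62·113
1 = 62·3849 − 511·467
1 = −511·46655 + 6194·3849
So 3849·6194 ≡ 1 (mod 46655).

6194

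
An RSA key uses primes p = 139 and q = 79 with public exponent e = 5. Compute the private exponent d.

2153

φ(n) = (p−1)(q−1) = 138·78 = 10764.
Need d with 5·d ≡ 1 (mod 10764). Apply the extended Euclidean algorithm:
10764 = 2152·5 + 4
5 = 1·4 + 1
4 = 4·1 + 0
Back-substitute:
1 = 5 − 4
1 = −10764 + 2153·5
So 5·2153 ≡ 1 (mod 10764), hence d = 2153.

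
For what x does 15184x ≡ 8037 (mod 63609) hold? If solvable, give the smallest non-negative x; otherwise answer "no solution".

gcd(15184, 63609):
63609 = 4*15184 + 2873
15184 = 5*2873 + 819
2873 = 3*819 + 416
819 = 1*416 + 403
416 = 1*403 + 13
403 = 31*13 + 0
gcd = 13, but 13 ∤ 8037, so the congruence has no solution.

no solution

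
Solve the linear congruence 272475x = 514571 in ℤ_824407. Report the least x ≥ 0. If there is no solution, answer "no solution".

445516

First find gcd(272475, 824407):
824407 = 3*272475 + 6982
272475 = 39*6982 + 177
6982 = 39*177 + 79
177 = 2*79 + 19
79 = 4*19 + 3
19 = 6*3 + 1
3 = 3*1 + 0
gcd = 1, so a unique solution mod 824407 exists.
Back-substitute for the Bézout coefficients:
1 = 19 − 6·3
1 = −6·79 + 25·19
1 = 25·177 − 56·79
1 = −56·6982 + 2209·177
1 = 2209·272475 − 86207·6982
1 = −86207·824407 + 260830·272475
So 272475·(260830) ≡ 1 (mod 824407), giving 272475⁻¹ ≡ 260830.
x ≡ 272475⁻¹·514571 ≡ 260830·514571 ≡ 445516 (mod 824407).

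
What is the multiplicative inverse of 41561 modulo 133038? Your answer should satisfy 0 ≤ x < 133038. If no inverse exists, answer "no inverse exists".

73979

gcd(133038, 41561) by repeated division:
133038 = 3·41561 + 8355
41561 = 4·8355 + 8141
8355 = 1·8141 + 214
8141 = 38·214 + 9
214 = 23·9 + 7
9 = 1·7 + 2
7 = 3·2 + 1
2 = 2·1 + 0
Since gcd(41561, 133038) = 1, back-substitute to write 1 as a combination:
1 = 7 − 3·2
1 = −3·9 + 4·7
1 = 4·214 − 95·9
1 = −95·8141 + 3614·214
1 = 3614·8355 − 3709·8141
1 = −3709·41561 + 18450·8355
1 = 18450·133038 − 59059·41561
So 41561·(-59059) ≡ 1 (mod 133038), and -59059 ≡ 73979 (mod 133038).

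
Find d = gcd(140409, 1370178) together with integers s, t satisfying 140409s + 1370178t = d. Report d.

9

Repeated division:
1370178 = 9·140409 + 106497
140409 = 1·106497 + 33912
106497 = 3·33912 + 4761
33912 = 7·4761 + 585
4761 = 8·585 + 81
585 = 7·81 + 18
81 = 4·18 + 9
18 = 2·9 + 0
gcd(140409, 1370178) = 9.
Back-substituting:
9 = 81 − 4·18
9 = −4·585 + 29·81
9 = 29·4761 − 236·585
9 = −236·33912 + 1681·4761
9 = 1681·106497 − 5279·33912
9 = −5279·140409 + 6960·106497
9 = 6960·1370178 − 67919·140409
So 9 = (6960)·1370178 + (-67919)·140409.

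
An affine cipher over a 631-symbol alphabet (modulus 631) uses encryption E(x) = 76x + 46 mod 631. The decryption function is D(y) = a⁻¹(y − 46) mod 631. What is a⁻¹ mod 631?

274

Apply the Euclidean algorithm to 631 and 76:
631 = 8×76 + 23
76 = 3×23 + 7
23 = 3×7 + 2
7 = 3×2 + 1
2 = 2×1 + 0
The gcd is 1. Working backward:
1 = 7 − 3·2
1 = −3·23 + 10·7
1 = 10·76 − 33·23
1 = −33·631 + 274·76
So 76·274 ≡ 1 (mod 631).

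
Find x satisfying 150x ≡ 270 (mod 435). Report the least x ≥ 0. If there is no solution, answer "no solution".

First find gcd(150, 435):
435 = 2×150 + 135
150 = 1×135 + 15
135 = 9×15 + 0
gcd = 15 and 15 | 270, so solutions exist. Divide through by 15: 10x ≡ 18 (mod 29).
Now find 10⁻¹ mod 29:
29 = 2×10 + 9
10 = 1×9 + 1
9 = 9×1 + 0
Back-substitute:
1 = 10 − 9
1 = −29 + 3·10
So 10⁻¹ ≡ 3 (mod 29).
Then x ≡ 3·18 ≡ 25 (mod 29); the smallest non-negative solution is x = 25.

25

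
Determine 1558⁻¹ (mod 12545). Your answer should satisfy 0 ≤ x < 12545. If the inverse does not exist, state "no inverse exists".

9912

Run Euclid on (12545, 1558):
12545 = 8·1558 + 81
1558 = 19·81 + 19
81 = 4·19 + 5
19 = 3·5 + 4
5 = 1·4 + 1
4 = 4·1 + 0
The gcd is 1. Working backward:
1 = 5 − 4
1 = −19 + 4·5
1 = 4·81 − 17·19
1 = −17·1558 + 327·81
1 = 327·12545 − 2633·1558
Thus 1558·(-2633) ≡ 1 (mod 12545); reducing, -2633 mod 12545 = 9912.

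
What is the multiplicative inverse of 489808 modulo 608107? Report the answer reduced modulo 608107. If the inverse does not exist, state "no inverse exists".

Apply the Euclidean algorithm to 608107 and 489808:
608107 = 1·489808 + 118299
489808 = 4·118299 + 16612
118299 = 7·16612 + 2015
16612 = 8·2015 + 492
2015 = 4·492 + 47
492 = 10·47 + 22
47 = 2·22 + 3
22 = 7·3 + 1
3 = 3·1 + 0
The gcd is 1. Working backward:
1 = 22 − 7·3
1 = −7·47 + 15·22
1 = 15·492 − 157·47
1 = −157·2015 + 643·492
1 = 643·16612 − 5301·2015
1 = −5301·118299 + 37750·16612
1 = 37750·489808 − 156301·118299
1 = −156301·608107 + 194051·489808
So 489808·194051 ≡ 1 (mod 608107).

194051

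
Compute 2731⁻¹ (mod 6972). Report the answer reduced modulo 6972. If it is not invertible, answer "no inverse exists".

Run Euclid on (6972, 2731):
6972 = 2×2731 + 1510
2731 = 1×1510 + 1221
1510 = 1×1221 + 289
1221 = 4×289 + 65
289 = 4×65 + 29
65 = 2×29 + 7
29 = 4×7 + 1
7 = 7×1 + 0
Since gcd(2731, 6972) = 1, back-substitute to write 1 as a combination:
1 = 29 − 4·7
1 = −4·65 + 9·29
1 = 9·289 − 40·65
1 = −40·1221 + 169·289
1 = 169·1510 − 209·1221
1 = −209·2731 + 378·1510
1 = 378·6972 − 965·2731
Hence 2731⁻¹ ≡ -965 ≡ 6007 (mod 6972).

6007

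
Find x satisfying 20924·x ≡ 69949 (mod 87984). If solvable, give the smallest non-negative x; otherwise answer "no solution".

no solution

gcd(20924, 87984):
87984 = 4×20924 + 4288
20924 = 4×4288 + 3772
4288 = 1×3772 + 516
3772 = 7×516 + 160
516 = 3×160 + 36
160 = 4×36 + 16
36 = 2×16 + 4
16 = 4×4 + 0
gcd = 4, but 4 ∤ 69949, so the congruence has no solution.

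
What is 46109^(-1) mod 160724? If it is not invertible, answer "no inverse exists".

49745

gcd(160724, 46109) by repeated division:
160724 = 3*46109 + 22397
46109 = 2*22397 + 1315
22397 = 17*1315 + 42
1315 = 31*42 + 13
42 = 3*13 + 3
13 = 4*3 + 1
3 = 3*1 + 0
Since gcd(46109, 160724) = 1, back-substitute to write 1 as a combination:
1 = 13 − 4·3
1 = −4·42 + 13·13
1 = 13·1315 − 407·42
1 = −407·22397 + 6932·1315
1 = 6932·46109 − 14271·22397
1 = −14271·160724 + 49745·46109
So 46109·49745 ≡ 1 (mod 160724).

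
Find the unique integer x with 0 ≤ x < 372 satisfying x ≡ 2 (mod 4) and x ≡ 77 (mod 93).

170

Write x = 2 + 4·k. Then 4·k ≡ 77 − 2 ≡ 75 (mod 93).
Need 4⁻¹ mod 93. Extended Euclid on (93, 4):
93 = 23×4 + 1
4 = 4×1 + 0
Back-substitute:
1 = 93 − 23·4
4⁻¹ ≡ 70 (mod 93), so k ≡ 70·75 ≡ 42 (mod 93).
x = 2 + 4·42 = 170.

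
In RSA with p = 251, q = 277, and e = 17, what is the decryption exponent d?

24353

φ(n) = (p−1)(q−1) = 250·276 = 69000.
Need d with 17·d ≡ 1 (mod 69000). Apply the extended Euclidean algorithm:
69000 = 4058×17 + 14
17 = 1×14 + 3
14 = 4×3 + 2
3 = 1×2 + 1
2 = 2×1 + 0
Back-substitute:
1 = 3 − 2
1 = −14 + 5·3
1 = 5·17 − 6·14
1 = −6·69000 + 24353·17
So 17·24353 ≡ 1 (mod 69000), hence d = 24353.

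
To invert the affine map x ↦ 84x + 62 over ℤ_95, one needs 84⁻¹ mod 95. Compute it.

69

Apply the Euclidean algorithm to 95 and 84:
95 = 1*84 + 11
84 = 7*11 + 7
11 = 1*7 + 4
7 = 1*4 + 3
4 = 1*3 + 1
3 = 3*1 + 0
Since gcd(84, 95) = 1, back-substitute to write 1 as a combination:
1 = 4 − 3
1 = −7 + 2·4
1 = 2·11 − 3·7
1 = −3·84 + 23·11
1 = 23·95 − 26·84
So 84·(-26) ≡ 1 (mod 95), and -26 ≡ 69 (mod 95).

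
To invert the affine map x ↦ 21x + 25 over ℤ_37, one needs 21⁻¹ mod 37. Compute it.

30

gcd(37, 21) by repeated division:
37 = 1×21 + 16
21 = 1×16 + 5
16 = 3×5 + 1
5 = 5×1 + 0
gcd = 1, so the inverse exists. Back-substitute:
1 = 16 − 3·5
1 = −3·21 + 4·16
1 = 4·37 − 7·21
So 21·(-7) ≡ 1 (mod 37), and -7 ≡ 30 (mod 37).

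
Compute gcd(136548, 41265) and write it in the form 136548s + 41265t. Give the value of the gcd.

9

Euclidean algorithm:
136548 = 3×41265 + 12753
41265 = 3×12753 + 3006
12753 = 4×3006 + 729
3006 = 4×729 + 90
729 = 8×90 + 9
90 = 10×9 + 0
gcd(136548, 41265) = 9.
Working backward:
9 = 729 − 8·90
9 = −8·3006 + 33·729
9 = 33·12753 − 140·3006
9 = −140·41265 + 453·12753
9 = 453·136548 − 1499·41265
So 9 = (453)·136548 + (-1499)·41265.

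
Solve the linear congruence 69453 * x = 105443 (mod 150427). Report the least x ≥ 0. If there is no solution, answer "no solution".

48814

First find gcd(69453, 150427):
150427 = 2·69453 + 11521
69453 = 6·11521 + 327
11521 = 35·327 + 76
327 = 4·76 + 23
76 = 3·23 + 7
23 = 3·7 + 2
7 = 3·2 + 1
2 = 2·1 + 0
gcd = 1, so a unique solution mod 150427 exists.
Back-substitute for the Bézout coefficients:
1 = 7 − 3·2
1 = −3·23 + 10·7
1 = 10·76 − 33·23
1 = −33·327 + 142·76
1 = 142·11521 − 5003·327
1 = −5003·69453 + 30160·11521
1 = 30160·150427 − 65323·69453
So 69453·(-65323) ≡ 1 (mod 150427), giving 69453⁻¹ ≡ 85104.
x ≡ 69453⁻¹·105443 ≡ 85104·105443 ≡ 48814 (mod 150427).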